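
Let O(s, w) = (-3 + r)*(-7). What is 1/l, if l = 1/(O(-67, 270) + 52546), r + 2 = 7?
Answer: 52532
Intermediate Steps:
r = 5 (r = -2 + 7 = 5)
O(s, w) = -14 (O(s, w) = (-3 + 5)*(-7) = 2*(-7) = -14)
l = 1/52532 (l = 1/(-14 + 52546) = 1/52532 ≈ 1.9036e-5)
1/l = 1/(1/52532) = 52532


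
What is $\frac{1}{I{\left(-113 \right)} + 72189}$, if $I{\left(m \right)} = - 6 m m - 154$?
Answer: $- \frac{1}{4579} \approx -0.00021839$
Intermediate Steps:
$I{\left(m \right)} = -154 - 6 m^{2}$ ($I{\left(m \right)} = - 6 m^{2} - 154 = -154 - 6 m^{2}$)
$\frac{1}{I{\left(-113 \right)} + 72189} = \frac{1}{\left(-154 - 6 \left(-113\right)^{2}\right) + 72189} = \frac{1}{\left(-154 - 76614\right) + 72189} = \frac{1}{-76768 + 72189} = \frac{1}{-4579} = - \frac{1}{4579}$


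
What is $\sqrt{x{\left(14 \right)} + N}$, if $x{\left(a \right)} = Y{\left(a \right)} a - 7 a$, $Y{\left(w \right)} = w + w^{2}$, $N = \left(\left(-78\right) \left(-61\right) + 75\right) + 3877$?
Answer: $76 \sqrt{2} \approx 107.48$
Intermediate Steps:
$N = 8710$ ($N = \left(4758 + 75\right) + 3877 = 4833 + 3877 = 8710$)
$x{\left(a \right)} = - 7 a + a^{2} \left(1 + a\right)$ ($x{\left(a \right)} = a \left(1 + a\right) a - 7 a = a^{2} \left(1 + a\right) - 7 a = - 7 a + a^{2} \left(1 + a\right)$)
$\sqrt{x{\left(14 \right)} + N} = \sqrt{14 \left(-7 + 14 \left(1 + 14\right)\right) + 8710} = \sqrt{14 \left(-7 + 14 \cdot 15\right) + 8710} = \sqrt{14 \left(-7 + 210\right) + 8710} = \sqrt{14 \cdot 203 + 8710} = \sqrt{2842 + 8710} = \sqrt{11552} = 76 \sqrt{2}$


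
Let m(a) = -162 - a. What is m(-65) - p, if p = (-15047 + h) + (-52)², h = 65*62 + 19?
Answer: 8197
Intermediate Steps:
h = 4049 (h = 4030 + 19 = 4049)
p = -8294 (p = (-15047 + 4049) + (-52)² = -10998 + 2704 = -8294)
m(-65) - p = (-162 - 1*(-65)) - 1*(-8294) = (-162 + 65) + 8294 = -97 + 8294 = 8197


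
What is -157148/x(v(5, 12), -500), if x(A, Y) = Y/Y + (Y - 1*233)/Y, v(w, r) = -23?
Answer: -78574000/1233 ≈ -63726.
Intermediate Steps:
x(A, Y) = 1 + (-233 + Y)/Y (x(A, Y) = 1 + (Y - 233)/Y = 1 + (-233 + Y)/Y)
-157148/x(v(5, 12), -500) = -157148/(2 - 233/(-500)) = -157148/(2 - 233*(-1/500)) = -157148/(2 + 233/500) = -157148/1233/500 = -157148*500/1233 = -78574000/1233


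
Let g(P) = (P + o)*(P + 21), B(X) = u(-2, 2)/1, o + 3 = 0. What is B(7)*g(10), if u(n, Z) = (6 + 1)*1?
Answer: 1519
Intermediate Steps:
o = -3 (o = -3 + 0 = -3)
u(n, Z) = 7 (u(n, Z) = 7*1 = 7)
B(X) = 7 (B(X) = 7/1 = 7*1 = 7)
g(P) = (-3 + P)*(21 + P) (g(P) = (P - 3)*(P + 21) = (-3 + P)*(21 + P))
B(7)*g(10) = 7*(-63 + 10² + 18*10) = 7*(-63 + 100 + 180) = 7*217 = 1519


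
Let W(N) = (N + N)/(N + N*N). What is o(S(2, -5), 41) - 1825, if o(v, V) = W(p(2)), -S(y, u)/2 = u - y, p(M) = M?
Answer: -5473/3 ≈ -1824.3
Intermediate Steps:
S(y, u) = -2*u + 2*y (S(y, u) = -2*(u - y) = -2*u + 2*y)
W(N) = 2*N/(N + N²) (W(N) = (2*N)/(N + N²) = 2*N/(N + N²))
o(v, V) = ⅔ (o(v, V) = 2/(1 + 2) = 2/3 = 2*(⅓) = ⅔)
o(S(2, -5), 41) - 1825 = ⅔ - 1825 = -5473/3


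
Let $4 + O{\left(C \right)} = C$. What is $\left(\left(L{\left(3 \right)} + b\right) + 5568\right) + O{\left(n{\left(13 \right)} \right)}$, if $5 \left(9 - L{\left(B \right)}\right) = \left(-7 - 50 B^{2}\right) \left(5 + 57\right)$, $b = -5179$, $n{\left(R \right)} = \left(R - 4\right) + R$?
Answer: $\frac{30414}{5} \approx 6082.8$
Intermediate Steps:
$n{\left(R \right)} = -4 + 2 R$ ($n{\left(R \right)} = \left(-4 + R\right) + R = -4 + 2 R$)
$O{\left(C \right)} = -4 + C$
$L{\left(B \right)} = \frac{479}{5} + 620 B^{2}$ ($L{\left(B \right)} = 9 - \frac{\left(-7 - 50 B^{2}\right) \left(5 + 57\right)}{5} = 9 - \frac{\left(-7 - 50 B^{2}\right) 62}{5} = 9 - \frac{-434 - 3100 B^{2}}{5} = 9 + \left(\frac{434}{5} + 620 B^{2}\right) = \frac{479}{5} + 620 B^{2}$)
$\left(\left(L{\left(3 \right)} + b\right) + 5568\right) + O{\left(n{\left(13 \right)} \right)} = \left(\left(\left(\frac{479}{5} + 620 \cdot 3^{2}\right) - 5179\right) + 5568\right) + \left(-4 + \left(-4 + 2 \cdot 13\right)\right) = \left(\left(\left(\frac{479}{5} + 620 \cdot 9\right) - 5179\right) + 5568\right) + \left(-4 + \left(-4 + 26\right)\right) = \left(\left(\left(\frac{479}{5} + 5580\right) - 5179\right) + 5568\right) + \left(-4 + 22\right) = \left(\left(\frac{28379}{5} - 5179\right) + 5568\right) + 18 = \left(\frac{2484}{5} + 5568\right) + 18 = \frac{30324}{5} + 18 = \frac{30414}{5}$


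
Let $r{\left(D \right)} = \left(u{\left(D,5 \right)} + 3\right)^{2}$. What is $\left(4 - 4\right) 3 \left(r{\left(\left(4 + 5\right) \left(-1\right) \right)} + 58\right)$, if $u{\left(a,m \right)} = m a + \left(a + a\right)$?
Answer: $0$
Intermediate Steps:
$u{\left(a,m \right)} = 2 a + a m$ ($u{\left(a,m \right)} = a m + 2 a = 2 a + a m$)
$r{\left(D \right)} = \left(3 + 7 D\right)^{2}$ ($r{\left(D \right)} = \left(D \left(2 + 5\right) + 3\right)^{2} = \left(D 7 + 3\right)^{2} = \left(7 D + 3\right)^{2} = \left(3 + 7 D\right)^{2}$)
$\left(4 - 4\right) 3 \left(r{\left(\left(4 + 5\right) \left(-1\right) \right)} + 58\right) = \left(4 - 4\right) 3 \left(\left(3 + 7 \left(4 + 5\right) \left(-1\right)\right)^{2} + 58\right) = 0 \cdot 3 \left(\left(3 + 7 \cdot 9 \left(-1\right)\right)^{2} + 58\right) = 0 \left(\left(3 + 7 \left(-9\right)\right)^{2} + 58\right) = 0 \left(\left(3 - 63\right)^{2} + 58\right) = 0 \left(\left(-60\right)^{2} + 58\right) = 0 \left(3600 + 58\right) = 0 \cdot 3658 = 0$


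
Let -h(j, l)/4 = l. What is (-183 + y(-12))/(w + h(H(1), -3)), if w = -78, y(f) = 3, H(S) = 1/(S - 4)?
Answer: 30/11 ≈ 2.7273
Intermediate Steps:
H(S) = 1/(-4 + S)
h(j, l) = -4*l
(-183 + y(-12))/(w + h(H(1), -3)) = (-183 + 3)/(-78 - 4*(-3)) = -180/(-78 + 12) = -180/(-66) = -180*(-1/66) = 30/11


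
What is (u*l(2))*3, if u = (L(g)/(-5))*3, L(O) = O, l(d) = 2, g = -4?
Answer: 72/5 ≈ 14.400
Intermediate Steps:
u = 12/5 (u = -4/(-5)*3 = -4*(-⅕)*3 = (⅘)*3 = 12/5 ≈ 2.4000)
(u*l(2))*3 = ((12/5)*2)*3 = (24/5)*3 = 72/5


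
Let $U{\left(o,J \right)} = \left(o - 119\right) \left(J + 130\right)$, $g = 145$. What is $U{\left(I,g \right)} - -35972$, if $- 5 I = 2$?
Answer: $3137$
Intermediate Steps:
$I = - \frac{2}{5}$ ($I = \left(- \frac{1}{5}\right) 2 = - \frac{2}{5} \approx -0.4$)
$U{\left(o,J \right)} = \left(-119 + o\right) \left(130 + J\right)$
$U{\left(I,g \right)} - -35972 = \left(-15470 - 17255 + 130 \left(- \frac{2}{5}\right) + 145 \left(- \frac{2}{5}\right)\right) - -35972 = \left(-15470 - 17255 - 52 - 58\right) + 35972 = -32835 + 35972 = 3137$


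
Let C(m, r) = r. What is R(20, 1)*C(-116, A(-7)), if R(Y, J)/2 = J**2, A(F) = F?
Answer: -14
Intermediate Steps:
R(Y, J) = 2*J**2
R(20, 1)*C(-116, A(-7)) = (2*1**2)*(-7) = (2*1)*(-7) = 2*(-7) = -14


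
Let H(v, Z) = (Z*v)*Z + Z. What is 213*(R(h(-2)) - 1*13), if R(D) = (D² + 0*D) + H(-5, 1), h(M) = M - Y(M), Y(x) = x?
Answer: -3621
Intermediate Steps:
H(v, Z) = Z + v*Z² (H(v, Z) = v*Z² + Z = Z + v*Z²)
h(M) = 0 (h(M) = M - M = 0)
R(D) = -4 + D² (R(D) = (D² + 0*D) + 1*(1 + 1*(-5)) = (D² + 0) + 1*(1 - 5) = D² + 1*(-4) = D² - 4 = -4 + D²)
213*(R(h(-2)) - 1*13) = 213*((-4 + 0²) - 1*13) = 213*((-4 + 0) - 13) = 213*(-4 - 13) = 213*(-17) = -3621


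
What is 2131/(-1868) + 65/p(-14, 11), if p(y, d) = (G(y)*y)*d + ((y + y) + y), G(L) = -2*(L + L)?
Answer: -9294333/8094044 ≈ -1.1483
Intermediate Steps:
G(L) = -4*L
p(y, d) = 3*y - 4*d*y² (p(y, d) = ((-4*y)*y)*d + ((y + y) + y) = (-4*y²)*d + (2*y + y) = -4*d*y² + 3*y = 3*y - 4*d*y²)
2131/(-1868) + 65/p(-14, 11) = 2131/(-1868) + 65/((-14*(3 - 4*11*(-14)))) = 2131*(-1/1868) + 65/((-14*(3 + 616))) = -2131/1868 + 65/((-14*619)) = -2131/1868 + 65/(-8666) = -2131/1868 + 65*(-1/8666) = -2131/1868 - 65/8666 = -9294333/8094044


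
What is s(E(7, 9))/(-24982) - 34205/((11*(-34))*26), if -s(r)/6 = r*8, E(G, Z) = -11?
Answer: 424687519/121462484 ≈ 3.4964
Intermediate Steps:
s(r) = -48*r (s(r) = -6*r*8 = -48*r)
s(E(7, 9))/(-24982) - 34205/((11*(-34))*26) = -48*(-11)/(-24982) - 34205/((11*(-34))*26) = 528*(-1/24982) - 34205/((-374*26)) = -264/12491 - 34205/(-9724) = -264/12491 - 34205*(-1/9724) = -264/12491 + 34205/9724 = 424687519/121462484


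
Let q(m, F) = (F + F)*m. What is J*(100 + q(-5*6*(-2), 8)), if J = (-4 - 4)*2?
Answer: -16960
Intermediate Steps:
J = -16 (J = -8*2 = -16)
q(m, F) = 2*F*m (q(m, F) = (2*F)*m = 2*F*m)
J*(100 + q(-5*6*(-2), 8)) = -16*(100 + 2*8*(-5*6*(-2))) = -16*(100 + 2*8*(-30*(-2))) = -16*(100 + 2*8*60) = -16*(100 + 960) = -16*1060 = -16960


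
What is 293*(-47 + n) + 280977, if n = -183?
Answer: 213587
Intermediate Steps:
293*(-47 + n) + 280977 = 293*(-47 - 183) + 280977 = 293*(-230) + 280977 = -67390 + 280977 = 213587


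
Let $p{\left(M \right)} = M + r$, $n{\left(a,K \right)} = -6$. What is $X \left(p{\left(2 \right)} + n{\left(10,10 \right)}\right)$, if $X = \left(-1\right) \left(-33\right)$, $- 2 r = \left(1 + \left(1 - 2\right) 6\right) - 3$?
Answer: $0$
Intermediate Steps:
$r = 4$ ($r = - \frac{\left(1 + \left(1 - 2\right) 6\right) - 3}{2} = - \frac{\left(1 - 6\right) - 3}{2} = - \frac{-5 - 3}{2} = \left(- \frac{1}{2}\right) \left(-8\right) = 4$)
$p{\left(M \right)} = 4 + M$ ($p{\left(M \right)} = M + 4 = 4 + M$)
$X = 33$
$X \left(p{\left(2 \right)} + n{\left(10,10 \right)}\right) = 33 \left(\left(4 + 2\right) - 6\right) = 33 \left(6 - 6\right) = 33 \cdot 0 = 0$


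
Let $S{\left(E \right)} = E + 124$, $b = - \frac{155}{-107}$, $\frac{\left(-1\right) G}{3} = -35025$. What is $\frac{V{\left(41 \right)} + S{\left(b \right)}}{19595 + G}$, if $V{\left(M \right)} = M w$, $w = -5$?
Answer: $- \frac{608}{952835} \approx -0.0006381$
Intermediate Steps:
$G = 105075$ ($G = \left(-3\right) \left(-35025\right) = 105075$)
$V{\left(M \right)} = - 5 M$ ($V{\left(M \right)} = M \left(-5\right) = - 5 M$)
$b = \frac{155}{107}$ ($b = \left(-155\right) \left(- \frac{1}{107}\right) = \frac{155}{107} \approx 1.4486$)
$S{\left(E \right)} = 124 + E$
$\frac{V{\left(41 \right)} + S{\left(b \right)}}{19595 + G} = \frac{\left(-5\right) 41 + \left(124 + \frac{155}{107}\right)}{19595 + 105075} = \frac{-205 + \frac{13423}{107}}{124670} = \left(- \frac{8512}{107}\right) \frac{1}{124670} = - \frac{608}{952835}$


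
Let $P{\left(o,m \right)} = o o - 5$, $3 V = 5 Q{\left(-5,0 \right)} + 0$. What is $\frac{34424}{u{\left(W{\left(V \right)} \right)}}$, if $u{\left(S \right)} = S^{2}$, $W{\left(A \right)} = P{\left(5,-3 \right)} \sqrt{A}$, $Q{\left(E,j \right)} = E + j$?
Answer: $- \frac{12909}{1250} \approx -10.327$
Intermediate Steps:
$V = - \frac{25}{3}$ ($V = \frac{5 \left(-5 + 0\right) + 0}{3} = \frac{5 \left(-5\right) + 0}{3} = \frac{-25 + 0}{3} = \frac{1}{3} \left(-25\right) = - \frac{25}{3} \approx -8.3333$)
$P{\left(o,m \right)} = -5 + o^{2}$ ($P{\left(o,m \right)} = o^{2} - 5 = -5 + o^{2}$)
$W{\left(A \right)} = 20 \sqrt{A}$ ($W{\left(A \right)} = \left(-5 + 5^{2}\right) \sqrt{A} = \left(-5 + 25\right) \sqrt{A} = 20 \sqrt{A}$)
$\frac{34424}{u{\left(W{\left(V \right)} \right)}} = \frac{34424}{\left(20 \sqrt{- \frac{25}{3}}\right)^{2}} = \frac{34424}{\left(20 \frac{5 i \sqrt{3}}{3}\right)^{2}} = \frac{34424}{\left(\frac{100 i \sqrt{3}}{3}\right)^{2}} = \frac{34424}{- \frac{10000}{3}} = 34424 \left(- \frac{3}{10000}\right) = - \frac{12909}{1250}$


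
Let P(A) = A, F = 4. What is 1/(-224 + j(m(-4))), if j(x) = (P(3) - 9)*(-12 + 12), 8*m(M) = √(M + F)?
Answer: -1/224 ≈ -0.0044643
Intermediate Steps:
m(M) = √(4 + M)/8 (m(M) = √(M + 4)/8 = √(4 + M)/8)
j(x) = 0 (j(x) = (3 - 9)*(-12 + 12) = -6*0 = 0)
1/(-224 + j(m(-4))) = 1/(-224 + 0) = 1/(-224) = -1/224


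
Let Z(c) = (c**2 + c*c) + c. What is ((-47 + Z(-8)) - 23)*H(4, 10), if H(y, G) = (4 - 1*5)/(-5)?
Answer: 10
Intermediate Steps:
H(y, G) = 1/5 (H(y, G) = (4 - 5)*(-1/5) = -1*(-1/5) = 1/5)
Z(c) = c + 2*c**2 (Z(c) = (c**2 + c**2) + c = 2*c**2 + c = c + 2*c**2)
((-47 + Z(-8)) - 23)*H(4, 10) = ((-47 - 8*(1 + 2*(-8))) - 23)*(1/5) = ((-47 - 8*(1 - 16)) - 23)*(1/5) = ((-47 - 8*(-15)) - 23)*(1/5) = ((-47 + 120) - 23)*(1/5) = (73 - 23)*(1/5) = 50*(1/5) = 10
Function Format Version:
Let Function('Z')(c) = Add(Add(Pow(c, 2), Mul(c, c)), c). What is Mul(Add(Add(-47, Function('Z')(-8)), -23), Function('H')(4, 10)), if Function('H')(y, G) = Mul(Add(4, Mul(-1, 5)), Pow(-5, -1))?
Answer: 10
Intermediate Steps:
Function('H')(y, G) = Rational(1, 5) (Function('H')(y, G) = Mul(Add(4, -5), Rational(-1, 5)) = Mul(-1, Rational(-1, 5)) = Rational(1, 5))
Function('Z')(c) = Add(c, Mul(2, Pow(c, 2))) (Function('Z')(c) = Add(Add(Pow(c, 2), Pow(c, 2)), c) = Add(Mul(2, Pow(c, 2)), c) = Add(c, Mul(2, Pow(c, 2))))
Mul(Add(Add(-47, Function('Z')(-8)), -23), Function('H')(4, 10)) = Mul(Add(Add(-47, Mul(-8, Add(1, Mul(2, -8)))), -23), Rational(1, 5)) = Mul(Add(Add(-47, Mul(-8, Add(1, -16))), -23), Rational(1, 5)) = Mul(Add(Add(-47, Mul(-8, -15)), -23), Rational(1, 5)) = Mul(Add(Add(-47, 120), -23), Rational(1, 5)) = Mul(Add(73, -23), Rational(1, 5)) = Mul(50, Rational(1, 5)) = 10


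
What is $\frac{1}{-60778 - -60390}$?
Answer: $- \frac{1}{388} \approx -0.0025773$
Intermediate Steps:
$\frac{1}{-60778 - -60390} = \frac{1}{-60778 + 60390} = \frac{1}{-388} = - \frac{1}{388}$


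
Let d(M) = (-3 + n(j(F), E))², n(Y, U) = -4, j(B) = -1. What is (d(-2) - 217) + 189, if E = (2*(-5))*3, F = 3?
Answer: 21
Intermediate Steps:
E = -30 (E = -10*3 = -30)
d(M) = 49 (d(M) = (-3 - 4)² = (-7)² = 49)
(d(-2) - 217) + 189 = (49 - 217) + 189 = -168 + 189 = 21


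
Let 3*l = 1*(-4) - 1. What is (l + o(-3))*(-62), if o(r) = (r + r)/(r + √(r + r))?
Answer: 62*(-3*I + 5*√6)/(3*(√6 + 3*I)) ≈ 28.933 - 60.747*I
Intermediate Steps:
l = -5/3 (l = (1*(-4) - 1)/3 = (-4 - 1)/3 = (⅓)*(-5) = -5/3 ≈ -1.6667)
o(r) = 2*r/(r + √2*√r) (o(r) = (2*r)/(r + √(2*r)) = (2*r)/(r + √2*√r) = 2*r/(r + √2*√r))
(l + o(-3))*(-62) = (-5/3 + 2*(-3)/(-3 + √2*√(-3)))*(-62) = (-5/3 + 2*(-3)/(-3 + √2*(I*√3)))*(-62) = (-5/3 + 2*(-3)/(-3 + I*√6))*(-62) = (-5/3 - 6/(-3 + I*√6))*(-62) = 310/3 + 372/(-3 + I*√6)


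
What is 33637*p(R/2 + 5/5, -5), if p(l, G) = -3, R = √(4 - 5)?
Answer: -100911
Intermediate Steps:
R = I (R = √(-1) = I ≈ 1.0*I)
33637*p(R/2 + 5/5, -5) = 33637*(-3) = -100911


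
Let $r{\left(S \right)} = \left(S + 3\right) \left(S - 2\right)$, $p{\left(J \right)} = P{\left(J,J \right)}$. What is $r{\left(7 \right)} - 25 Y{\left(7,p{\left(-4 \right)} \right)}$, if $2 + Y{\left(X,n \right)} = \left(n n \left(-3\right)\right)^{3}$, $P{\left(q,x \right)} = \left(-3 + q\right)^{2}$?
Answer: $9342868860775$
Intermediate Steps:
$p{\left(J \right)} = \left(-3 + J\right)^{2}$
$r{\left(S \right)} = \left(-2 + S\right) \left(3 + S\right)$ ($r{\left(S \right)} = \left(3 + S\right) \left(-2 + S\right) = \left(-2 + S\right) \left(3 + S\right)$)
$Y{\left(X,n \right)} = -2 - 27 n^{6}$ ($Y{\left(X,n \right)} = -2 + \left(n n \left(-3\right)\right)^{3} = -2 + \left(n^{2} \left(-3\right)\right)^{3} = -2 + \left(- 3 n^{2}\right)^{3} = -2 - 27 n^{6}$)
$r{\left(7 \right)} - 25 Y{\left(7,p{\left(-4 \right)} \right)} = \left(-6 + 7 + 7^{2}\right) - 25 \left(-2 - 27 \left(\left(-3 - 4\right)^{2}\right)^{6}\right) = \left(-6 + 7 + 49\right) - 25 \left(-2 - 27 \left(\left(-7\right)^{2}\right)^{6}\right) = 50 - 25 \left(-2 - 27 \cdot 49^{6}\right) = 50 - 25 \left(-2 - 373714754427\right) = 50 - -9342868860725 = 50 + 9342868860725 = 9342868860775$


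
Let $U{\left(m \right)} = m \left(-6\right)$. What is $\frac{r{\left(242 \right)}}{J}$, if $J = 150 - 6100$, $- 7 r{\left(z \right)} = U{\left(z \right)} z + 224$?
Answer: $- \frac{35116}{4165} \approx -8.4312$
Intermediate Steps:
$U{\left(m \right)} = - 6 m$
$r{\left(z \right)} = -32 + \frac{6 z^{2}}{7}$ ($r{\left(z \right)} = - \frac{- 6 z z + 224}{7} = - \frac{- 6 z^{2} + 224}{7} = - \frac{224 - 6 z^{2}}{7} = -32 + \frac{6 z^{2}}{7}$)
$J = -5950$ ($J = 150 - 6100 = -5950$)
$\frac{r{\left(242 \right)}}{J} = \frac{-32 + \frac{6 \cdot 242^{2}}{7}}{-5950} = \left(-32 + \frac{6}{7} \cdot 58564\right) \left(- \frac{1}{5950}\right) = \left(-32 + \frac{351384}{7}\right) \left(- \frac{1}{5950}\right) = \frac{351160}{7} \left(- \frac{1}{5950}\right) = - \frac{35116}{4165}$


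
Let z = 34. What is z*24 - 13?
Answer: 803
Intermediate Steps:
z*24 - 13 = 34*24 - 13 = 816 - 13 = 803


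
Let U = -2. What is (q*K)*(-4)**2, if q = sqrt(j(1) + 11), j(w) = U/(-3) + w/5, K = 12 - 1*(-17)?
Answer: 464*sqrt(2670)/15 ≈ 1598.4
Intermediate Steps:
K = 29 (K = 12 + 17 = 29)
j(w) = 2/3 + w/5 (j(w) = -2/(-3) + w/5 = -2*(-1/3) + w*(1/5) = 2/3 + w/5)
q = sqrt(2670)/15 (q = sqrt((2/3 + (1/5)*1) + 11) = sqrt((2/3 + 1/5) + 11) = sqrt(13/15 + 11) = sqrt(178/15) = sqrt(2670)/15 ≈ 3.4448)
(q*K)*(-4)**2 = ((sqrt(2670)/15)*29)*(-4)**2 = (29*sqrt(2670)/15)*16 = 464*sqrt(2670)/15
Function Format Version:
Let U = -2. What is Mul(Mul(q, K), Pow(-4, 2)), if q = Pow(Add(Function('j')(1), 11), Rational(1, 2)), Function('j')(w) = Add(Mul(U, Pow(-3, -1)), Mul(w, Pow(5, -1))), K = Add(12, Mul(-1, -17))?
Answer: Mul(Rational(464, 15), Pow(2670, Rational(1, 2))) ≈ 1598.4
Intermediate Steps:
K = 29 (K = Add(12, 17) = 29)
Function('j')(w) = Add(Rational(2, 3), Mul(Rational(1, 5), w)) (Function('j')(w) = Add(Mul(-2, Pow(-3, -1)), Mul(w, Pow(5, -1))) = Add(Mul(-2, Rational(-1, 3)), Mul(w, Rational(1, 5))) = Add(Rational(2, 3), Mul(Rational(1, 5), w)))
q = Mul(Rational(1, 15), Pow(2670, Rational(1, 2))) (q = Pow(Add(Add(Rational(2, 3), Mul(Rational(1, 5), 1)), 11), Rational(1, 2)) = Pow(Add(Add(Rational(2, 3), Rational(1, 5)), 11), Rational(1, 2)) = Pow(Add(Rational(13, 15), 11), Rational(1, 2)) = Pow(Rational(178, 15), Rational(1, 2)) = Mul(Rational(1, 15), Pow(2670, Rational(1, 2))) ≈ 3.4448)
Mul(Mul(q, K), Pow(-4, 2)) = Mul(Mul(Mul(Rational(1, 15), Pow(2670, Rational(1, 2))), 29), Pow(-4, 2)) = Mul(Mul(Rational(29, 15), Pow(2670, Rational(1, 2))), 16) = Mul(Rational(464, 15), Pow(2670, Rational(1, 2)))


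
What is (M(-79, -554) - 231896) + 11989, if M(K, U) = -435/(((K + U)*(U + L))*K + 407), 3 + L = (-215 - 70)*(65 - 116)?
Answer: -153714608822906/698998253 ≈ -2.1991e+5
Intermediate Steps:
L = 14532 (L = -3 + (-215 - 70)*(65 - 116) = -3 - 285*(-51) = -3 + 14535 = 14532)
M(K, U) = -435/(407 + K*(14532 + U)*(K + U)) (M(K, U) = -435/(((K + U)*(U + 14532))*K + 407) = -435/(((K + U)*(14532 + U))*K + 407) = -435/(((14532 + U)*(K + U))*K + 407) = -435/(K*(14532 + U)*(K + U) + 407) = -435/(407 + K*(14532 + U)*(K + U)))
(M(-79, -554) - 231896) + 11989 = (-435/(407 + 14532*(-79)**2 - 79*(-554)**2 - 554*(-79)**2 + 14532*(-79)*(-554)) - 231896) + 11989 = (-435/(407 + 14532*6241 - 79*306916 - 554*6241 + 636007512) - 231896) + 11989 = (-435/(407 + 90694212 - 24246364 - 3457514 + 636007512) - 231896) + 11989 = (-435/698998253 - 231896) + 11989 = -162094898878123/698998253 + 11989 = -153714608822906/698998253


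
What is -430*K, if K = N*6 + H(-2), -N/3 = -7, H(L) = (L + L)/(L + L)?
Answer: -54610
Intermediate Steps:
H(L) = 1 (H(L) = (2*L)/((2*L)) = (2*L)*(1/(2*L)) = 1)
N = 21 (N = -3*(-7) = 21)
K = 127 (K = 21*6 + 1 = 126 + 1 = 127)
-430*K = -430*127 = -54610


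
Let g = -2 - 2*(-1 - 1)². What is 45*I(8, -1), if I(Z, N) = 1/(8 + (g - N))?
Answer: -45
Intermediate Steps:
g = -10 (g = -2 - 2*(-2)² = -2 - 2*4 = -2 - 8 = -10)
I(Z, N) = 1/(-2 - N) (I(Z, N) = 1/(8 + (-10 - N)) = 1/(-2 - N))
45*I(8, -1) = 45*(-1/(2 - 1)) = 45*(-1/1) = 45*(-1*1) = 45*(-1) = -45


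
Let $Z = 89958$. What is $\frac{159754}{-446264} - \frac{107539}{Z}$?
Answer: $- \frac{2227211951}{1433750604} \approx -1.5534$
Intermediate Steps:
$\frac{159754}{-446264} - \frac{107539}{Z} = \frac{159754}{-446264} - \frac{107539}{89958} = 159754 \left(- \frac{1}{446264}\right) - \frac{107539}{89958} = - \frac{11411}{31876} - \frac{107539}{89958} = - \frac{2227211951}{1433750604}$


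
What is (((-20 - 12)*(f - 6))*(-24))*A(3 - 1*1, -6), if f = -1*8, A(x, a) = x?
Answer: -21504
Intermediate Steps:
f = -8
(((-20 - 12)*(f - 6))*(-24))*A(3 - 1*1, -6) = (((-20 - 12)*(-8 - 6))*(-24))*(3 - 1*1) = (-32*(-14)*(-24))*(3 - 1) = (448*(-24))*2 = -10752*2 = -21504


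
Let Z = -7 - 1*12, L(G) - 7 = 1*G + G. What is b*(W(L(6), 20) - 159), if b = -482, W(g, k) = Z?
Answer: 85796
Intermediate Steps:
L(G) = 7 + 2*G (L(G) = 7 + (1*G + G) = 7 + (G + G) = 7 + 2*G)
Z = -19 (Z = -7 - 12 = -19)
W(g, k) = -19
b*(W(L(6), 20) - 159) = -482*(-19 - 159) = -482*(-178) = 85796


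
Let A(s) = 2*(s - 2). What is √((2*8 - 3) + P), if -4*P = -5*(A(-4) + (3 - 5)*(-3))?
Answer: √22/2 ≈ 2.3452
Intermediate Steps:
A(s) = -4 + 2*s (A(s) = 2*(-2 + s) = -4 + 2*s)
P = -15/2 (P = -(-5)*((-4 + 2*(-4)) + (3 - 5)*(-3))/4 = -(-5)*((-4 - 8) - 2*(-3))/4 = -(-5)*(-12 + 6)/4 = -(-5)*(-6)/4 = -¼*30 = -15/2 ≈ -7.5000)
√((2*8 - 3) + P) = √((2*8 - 3) - 15/2) = √((16 - 3) - 15/2) = √(13 - 15/2) = √(11/2) = √22/2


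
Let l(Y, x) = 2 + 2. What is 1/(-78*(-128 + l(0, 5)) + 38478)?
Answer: 1/48150 ≈ 2.0768e-5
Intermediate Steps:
l(Y, x) = 4
1/(-78*(-128 + l(0, 5)) + 38478) = 1/(-78*(-128 + 4) + 38478) = 1/(-78*(-124) + 38478) = 1/(9672 + 38478) = 1/48150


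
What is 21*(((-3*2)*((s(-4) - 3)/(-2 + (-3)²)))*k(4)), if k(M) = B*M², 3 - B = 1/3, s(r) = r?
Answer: 5376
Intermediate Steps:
B = 8/3 (B = 3 - 1/3 = 3 - 1*⅓ = 3 - ⅓ = 8/3 ≈ 2.6667)
k(M) = 8*M²/3
21*(((-3*2)*((s(-4) - 3)/(-2 + (-3)²)))*k(4)) = 21*(((-3*2)*((-4 - 3)/(-2 + (-3)²)))*((8/3)*4²)) = 21*((-(-42)/(-2 + 9))*((8/3)*16)) = 21*(-(-42)/7*(128/3)) = 21*(-6*(-1)*(128/3)) = 21*(6*(128/3)) = 21*256 = 5376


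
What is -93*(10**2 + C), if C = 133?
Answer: -21669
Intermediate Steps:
-93*(10**2 + C) = -93*(10**2 + 133) = -93*(100 + 133) = -93*233 = -21669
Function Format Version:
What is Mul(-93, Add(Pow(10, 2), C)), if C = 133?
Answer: -21669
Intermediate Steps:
Mul(-93, Add(Pow(10, 2), C)) = Mul(-93, Add(Pow(10, 2), 133)) = Mul(-93, Add(100, 133)) = Mul(-93, 233) = -21669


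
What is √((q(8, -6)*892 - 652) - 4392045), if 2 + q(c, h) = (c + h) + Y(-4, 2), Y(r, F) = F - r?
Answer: I*√4387345 ≈ 2094.6*I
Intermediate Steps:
q(c, h) = 4 + c + h (q(c, h) = -2 + ((c + h) + (2 - 1*(-4))) = -2 + ((c + h) + (2 + 4)) = -2 + ((c + h) + 6) = -2 + (6 + c + h) = 4 + c + h)
√((q(8, -6)*892 - 652) - 4392045) = √(((4 + 8 - 6)*892 - 652) - 4392045) = √((6*892 - 652) - 4392045) = √((5352 - 652) - 4392045) = √(4700 - 4392045) = √(-4387345) = I*√4387345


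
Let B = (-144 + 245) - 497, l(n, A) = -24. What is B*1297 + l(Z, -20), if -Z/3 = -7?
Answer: -513636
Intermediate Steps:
Z = 21 (Z = -3*(-7) = 21)
B = -396 (B = 101 - 497 = -396)
B*1297 + l(Z, -20) = -396*1297 - 24 = -513612 - 24 = -513636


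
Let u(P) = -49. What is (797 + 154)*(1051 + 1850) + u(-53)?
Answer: 2758802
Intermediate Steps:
(797 + 154)*(1051 + 1850) + u(-53) = (797 + 154)*(1051 + 1850) - 49 = 951*2901 - 49 = 2758851 - 49 = 2758802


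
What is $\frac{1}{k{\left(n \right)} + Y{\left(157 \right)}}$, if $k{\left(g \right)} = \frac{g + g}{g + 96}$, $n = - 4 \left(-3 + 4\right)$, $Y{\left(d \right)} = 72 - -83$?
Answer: $\frac{23}{3563} \approx 0.0064552$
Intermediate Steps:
$Y{\left(d \right)} = 155$ ($Y{\left(d \right)} = 72 + 83 = 155$)
$n = -4$ ($n = \left(-4\right) 1 = -4$)
$k{\left(g \right)} = \frac{2 g}{96 + g}$
$\frac{1}{k{\left(n \right)} + Y{\left(157 \right)}} = \frac{1}{2 \left(-4\right) \frac{1}{96 - 4} + 155} = \frac{1}{2 \left(-4\right) \frac{1}{92} + 155} = \frac{1}{- \frac{2}{23} + 155} = \frac{1}{\frac{3563}{23}} = \frac{23}{3563}$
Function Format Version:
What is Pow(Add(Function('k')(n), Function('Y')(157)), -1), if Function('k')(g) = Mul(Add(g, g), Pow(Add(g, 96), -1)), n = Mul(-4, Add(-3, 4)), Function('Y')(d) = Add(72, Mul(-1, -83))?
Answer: Rational(23, 3563) ≈ 0.0064552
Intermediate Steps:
Function('Y')(d) = 155 (Function('Y')(d) = Add(72, 83) = 155)
n = -4 (n = Mul(-4, 1) = -4)
Function('k')(g) = Mul(2, g, Pow(Add(96, g), -1)) (Function('k')(g) = Mul(Mul(2, g), Pow(Add(96, g), -1)) = Mul(2, g, Pow(Add(96, g), -1)))
Pow(Add(Function('k')(n), Function('Y')(157)), -1) = Pow(Add(Mul(2, -4, Pow(Add(96, -4), -1)), 155), -1) = Pow(Add(Mul(2, -4, Pow(92, -1)), 155), -1) = Pow(Add(Mul(2, -4, Rational(1, 92)), 155), -1) = Pow(Add(Rational(-2, 23), 155), -1) = Pow(Rational(3563, 23), -1) = Rational(23, 3563)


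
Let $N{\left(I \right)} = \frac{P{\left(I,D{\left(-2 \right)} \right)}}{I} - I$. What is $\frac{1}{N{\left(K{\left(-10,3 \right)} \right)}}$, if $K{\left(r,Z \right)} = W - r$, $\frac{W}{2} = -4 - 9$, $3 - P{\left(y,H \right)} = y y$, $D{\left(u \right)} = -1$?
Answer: $\frac{16}{509} \approx 0.031434$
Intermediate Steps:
$P{\left(y,H \right)} = 3 - y^{2}$ ($P{\left(y,H \right)} = 3 - y y = 3 - y^{2}$)
$W = -26$ ($W = 2 \left(-4 - 9\right) = 2 \left(-13\right) = -26$)
$K{\left(r,Z \right)} = -26 - r$
$N{\left(I \right)} = - I + \frac{3 - I^{2}}{I}$ ($N{\left(I \right)} = \frac{3 - I^{2}}{I} - I = - I + \frac{3 - I^{2}}{I}$)
$\frac{1}{N{\left(K{\left(-10,3 \right)} \right)}} = \frac{1}{- 2 \left(-26 - -10\right) + \frac{3}{-26 - -10}} = \frac{1}{- 2 \left(-26 + 10\right) + \frac{3}{-26 + 10}} = \frac{1}{\left(-2\right) \left(-16\right) + \frac{3}{-16}} = \frac{1}{32 + 3 \left(- \frac{1}{16}\right)} = \frac{1}{32 - \frac{3}{16}} = \frac{1}{\frac{509}{16}} = \frac{16}{509}$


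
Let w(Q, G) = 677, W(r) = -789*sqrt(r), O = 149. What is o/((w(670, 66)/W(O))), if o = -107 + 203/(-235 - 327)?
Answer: 47605893*sqrt(149)/380474 ≈ 1527.3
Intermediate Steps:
o = -60337/562 (o = -107 + 203/(-562) = -107 - 1/562*203 = -107 - 203/562 = -60337/562 ≈ -107.36)
o/((w(670, 66)/W(O))) = -60337*(-789*sqrt(149)/677)/562 = -(-47605893)*sqrt(149)/380474 = 47605893*sqrt(149)/380474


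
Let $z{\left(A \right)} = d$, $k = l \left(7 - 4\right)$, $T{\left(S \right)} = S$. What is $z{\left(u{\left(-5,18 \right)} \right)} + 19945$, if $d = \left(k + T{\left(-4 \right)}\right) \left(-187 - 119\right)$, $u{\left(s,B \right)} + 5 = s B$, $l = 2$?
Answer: $19333$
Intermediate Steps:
$u{\left(s,B \right)} = -5 + B s$ ($u{\left(s,B \right)} = -5 + s B = -5 + B s$)
$k = 6$ ($k = 2 \left(7 - 4\right) = 2 \cdot 3 = 6$)
$d = -612$ ($d = \left(6 - 4\right) \left(-187 - 119\right) = 2 \left(-306\right) = -612$)
$z{\left(A \right)} = -612$
$z{\left(u{\left(-5,18 \right)} \right)} + 19945 = -612 + 19945 = 19333$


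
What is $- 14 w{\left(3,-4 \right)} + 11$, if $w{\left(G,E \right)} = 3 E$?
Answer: $179$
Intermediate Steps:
$- 14 w{\left(3,-4 \right)} + 11 = - 14 \cdot 3 \left(-4\right) + 11 = \left(-14\right) \left(-12\right) + 11 = 168 + 11 = 179$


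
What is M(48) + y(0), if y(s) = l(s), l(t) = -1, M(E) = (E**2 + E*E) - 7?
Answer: 4600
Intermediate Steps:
M(E) = -7 + 2*E**2 (M(E) = (E**2 + E**2) - 7 = 2*E**2 - 7 = -7 + 2*E**2)
y(s) = -1
M(48) + y(0) = (-7 + 2*48**2) - 1 = (-7 + 2*2304) - 1 = (-7 + 4608) - 1 = 4601 - 1 = 4600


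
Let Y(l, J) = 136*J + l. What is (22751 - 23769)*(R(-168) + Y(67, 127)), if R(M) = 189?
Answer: -17843504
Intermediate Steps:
Y(l, J) = l + 136*J
(22751 - 23769)*(R(-168) + Y(67, 127)) = (22751 - 23769)*(189 + (67 + 136*127)) = -1018*(189 + (67 + 17272)) = -1018*(189 + 17339) = -1018*17528 = -17843504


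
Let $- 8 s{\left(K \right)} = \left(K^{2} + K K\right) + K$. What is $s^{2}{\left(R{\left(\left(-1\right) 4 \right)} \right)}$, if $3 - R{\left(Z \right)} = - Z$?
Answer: $\frac{1}{64} \approx 0.015625$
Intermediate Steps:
$R{\left(Z \right)} = 3 + Z$ ($R{\left(Z \right)} = 3 - - Z = 3 + Z$)
$s{\left(K \right)} = - \frac{K^{2}}{4} - \frac{K}{8}$ ($s{\left(K \right)} = - \frac{\left(K^{2} + K K\right) + K}{8} = - \frac{\left(K^{2} + K^{2}\right) + K}{8} = - \frac{2 K^{2} + K}{8} = - \frac{K + 2 K^{2}}{8} = - \frac{K^{2}}{4} - \frac{K}{8}$)
$s^{2}{\left(R{\left(\left(-1\right) 4 \right)} \right)} = \left(- \frac{\left(3 - 4\right) \left(1 + 2 \left(3 - 4\right)\right)}{8}\right)^{2} = \left(\left(- \frac{1}{8}\right) \left(-1\right) \left(1 + 2 \left(-1\right)\right)\right)^{2} = \left(\left(- \frac{1}{8}\right) \left(-1\right) \left(1 - 2\right)\right)^{2} = \left(\left(- \frac{1}{8}\right) \left(-1\right) \left(-1\right)\right)^{2} = \left(- \frac{1}{8}\right)^{2} = \frac{1}{64}$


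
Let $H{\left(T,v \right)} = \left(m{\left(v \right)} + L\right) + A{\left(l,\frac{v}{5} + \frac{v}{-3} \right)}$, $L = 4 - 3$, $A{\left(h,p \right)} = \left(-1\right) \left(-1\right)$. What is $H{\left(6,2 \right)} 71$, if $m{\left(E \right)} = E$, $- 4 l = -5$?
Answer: $284$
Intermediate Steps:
$l = \frac{5}{4}$ ($l = \left(- \frac{1}{4}\right) \left(-5\right) = \frac{5}{4} \approx 1.25$)
$A{\left(h,p \right)} = 1$
$L = 1$
$H{\left(T,v \right)} = 2 + v$ ($H{\left(T,v \right)} = \left(v + 1\right) + 1 = \left(1 + v\right) + 1 = 2 + v$)
$H{\left(6,2 \right)} 71 = \left(2 + 2\right) 71 = 4 \cdot 71 = 284$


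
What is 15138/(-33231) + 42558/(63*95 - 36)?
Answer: 147132104/21965691 ≈ 6.6983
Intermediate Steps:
15138/(-33231) + 42558/(63*95 - 36) = 15138*(-1/33231) + 42558/(5985 - 36) = -5046/11077 + 42558/5949 = -5046/11077 + 42558*(1/5949) = -5046/11077 + 14186/1983 = 147132104/21965691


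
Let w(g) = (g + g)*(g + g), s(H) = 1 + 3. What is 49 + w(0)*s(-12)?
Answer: 49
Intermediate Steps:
s(H) = 4
w(g) = 4*g² (w(g) = (2*g)*(2*g) = 4*g²)
49 + w(0)*s(-12) = 49 + (4*0²)*4 = 49 + (4*0)*4 = 49 + 0*4 = 49 + 0 = 49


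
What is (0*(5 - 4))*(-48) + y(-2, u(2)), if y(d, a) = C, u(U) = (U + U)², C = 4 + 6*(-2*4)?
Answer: -44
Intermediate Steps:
C = -44 (C = 4 + 6*(-8) = 4 - 48 = -44)
u(U) = 4*U² (u(U) = (2*U)² = 4*U²)
y(d, a) = -44
(0*(5 - 4))*(-48) + y(-2, u(2)) = (0*(5 - 4))*(-48) - 44 = (0*1)*(-48) - 44 = 0*(-48) - 44 = 0 - 44 = -44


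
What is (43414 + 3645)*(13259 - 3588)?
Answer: 455107589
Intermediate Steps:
(43414 + 3645)*(13259 - 3588) = 47059*9671 = 455107589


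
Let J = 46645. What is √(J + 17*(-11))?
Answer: 3*√5162 ≈ 215.54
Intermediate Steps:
√(J + 17*(-11)) = √(46645 + 17*(-11)) = √(46645 - 187) = √46458 = 3*√5162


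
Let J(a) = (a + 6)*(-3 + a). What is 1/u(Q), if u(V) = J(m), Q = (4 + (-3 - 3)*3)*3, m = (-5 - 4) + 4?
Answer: -1/8 ≈ -0.12500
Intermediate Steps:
m = -5 (m = -9 + 4 = -5)
J(a) = (-3 + a)*(6 + a) (J(a) = (6 + a)*(-3 + a) = (-3 + a)*(6 + a))
Q = -42 (Q = (4 - 6*3)*3 = (4 - 18)*3 = -14*3 = -42)
u(V) = -8 (u(V) = -18 + (-5)**2 + 3*(-5) = -18 + 25 - 15 = -8)
1/u(Q) = 1/(-8) = -1/8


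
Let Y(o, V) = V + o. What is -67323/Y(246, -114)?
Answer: -22441/44 ≈ -510.02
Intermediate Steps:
-67323/Y(246, -114) = -67323/(-114 + 246) = -67323/132 = -67323*1/132 = -22441/44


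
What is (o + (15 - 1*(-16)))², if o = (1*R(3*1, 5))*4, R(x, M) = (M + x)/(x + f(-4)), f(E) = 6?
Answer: 96721/81 ≈ 1194.1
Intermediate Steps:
R(x, M) = (M + x)/(6 + x) (R(x, M) = (M + x)/(x + 6) = (M + x)/(6 + x))
o = 32/9 (o = (1*((5 + 3*1)/(6 + 3*1)))*4 = (1*((5 + 3)/(6 + 3)))*4 = (1*(8/9))*4 = (8/9)*4 = 32/9 ≈ 3.5556)
(o + (15 - 1*(-16)))² = (32/9 + (15 - 1*(-16)))² = (32/9 + (15 + 16))² = (32/9 + 31)² = (311/9)² = 96721/81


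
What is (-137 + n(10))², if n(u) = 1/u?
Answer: 1874161/100 ≈ 18742.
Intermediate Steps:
(-137 + n(10))² = (-137 + 1/10)² = (-137 + ⅒)² = (-1369/10)² = 1874161/100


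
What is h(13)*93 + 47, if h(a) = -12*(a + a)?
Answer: -28969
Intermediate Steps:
h(a) = -24*a
h(13)*93 + 47 = -24*13*93 + 47 = -312*93 + 47 = -29016 + 47 = -28969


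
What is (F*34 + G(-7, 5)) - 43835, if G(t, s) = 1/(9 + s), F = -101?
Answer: -661765/14 ≈ -47269.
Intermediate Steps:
(F*34 + G(-7, 5)) - 43835 = (-101*34 + 1/(9 + 5)) - 43835 = (-3434 + 1/14) - 43835 = -48075/14 - 43835 = -661765/14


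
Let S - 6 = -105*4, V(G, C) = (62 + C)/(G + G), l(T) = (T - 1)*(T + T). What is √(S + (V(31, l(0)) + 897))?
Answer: 22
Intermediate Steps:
l(T) = 2*T*(-1 + T) (l(T) = (-1 + T)*(2*T) = 2*T*(-1 + T))
V(G, C) = (62 + C)/(2*G) (V(G, C) = (62 + C)/((2*G)) = (62 + C)*(1/(2*G)) = (62 + C)/(2*G))
S = -414 (S = 6 - 105*4 = 6 - 420 = -414)
√(S + (V(31, l(0)) + 897)) = √(-414 + ((½)*(62 + 2*0*(-1 + 0))/31 + 897)) = √(-414 + ((½)*(1/31)*(62 + 2*0*(-1)) + 897)) = √(-414 + ((½)*(1/31)*(62 + 0) + 897)) = √(-414 + ((½)*(1/31)*62 + 897)) = √(-414 + (1 + 897)) = √(-414 + 898) = √484 = 22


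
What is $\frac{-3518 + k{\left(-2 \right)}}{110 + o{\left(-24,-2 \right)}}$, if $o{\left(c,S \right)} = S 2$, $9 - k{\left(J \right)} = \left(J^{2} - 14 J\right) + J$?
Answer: $- \frac{3539}{106} \approx -33.387$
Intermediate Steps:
$k{\left(J \right)} = 9 - J^{2} + 13 J$ ($k{\left(J \right)} = 9 - \left(\left(J^{2} - 14 J\right) + J\right) = 9 - \left(J^{2} - 13 J\right) = 9 - J^{2} + 13 J$)
$o{\left(c,S \right)} = 2 S$
$\frac{-3518 + k{\left(-2 \right)}}{110 + o{\left(-24,-2 \right)}} = \frac{-3518 + \left(9 - \left(-2\right)^{2} + 13 \left(-2\right)\right)}{110 + 2 \left(-2\right)} = \frac{-3518 - 21}{110 - 4} = \frac{-3518 - 21}{106} = \left(-3518 - 21\right) \frac{1}{106} = \left(-3539\right) \frac{1}{106} = - \frac{3539}{106}$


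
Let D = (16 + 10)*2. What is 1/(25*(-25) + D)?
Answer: -1/573 ≈ -0.0017452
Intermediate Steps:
D = 52 (D = 26*2 = 52)
1/(25*(-25) + D) = 1/(25*(-25) + 52) = 1/(-625 + 52) = 1/(-573) = -1/573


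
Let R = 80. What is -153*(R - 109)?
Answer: 4437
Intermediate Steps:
-153*(R - 109) = -153*(80 - 109) = -153*(-29) = 4437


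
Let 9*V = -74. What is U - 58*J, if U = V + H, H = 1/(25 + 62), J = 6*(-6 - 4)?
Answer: 906137/261 ≈ 3471.8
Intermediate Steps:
J = -60 (J = 6*(-10) = -60)
V = -74/9 (V = (1/9)*(-74) = -74/9 ≈ -8.2222)
H = 1/87 ≈ 0.011494
U = -2143/261 (U = -74/9 + 1/87 = -2143/261 ≈ -8.2107)
U - 58*J = -2143/261 - 58*(-60) = -2143/261 + 3480 = 906137/261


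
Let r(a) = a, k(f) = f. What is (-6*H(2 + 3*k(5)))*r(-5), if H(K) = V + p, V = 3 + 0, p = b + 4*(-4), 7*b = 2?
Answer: -2670/7 ≈ -381.43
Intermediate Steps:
b = 2/7 (b = (⅐)*2 = 2/7 ≈ 0.28571)
p = -110/7 (p = 2/7 + 4*(-4) = 2/7 - 16 = -110/7 ≈ -15.714)
V = 3
H(K) = -89/7 (H(K) = 3 - 110/7 = -89/7)
(-6*H(2 + 3*k(5)))*r(-5) = -6*(-89/7)*(-5) = (534/7)*(-5) = -2670/7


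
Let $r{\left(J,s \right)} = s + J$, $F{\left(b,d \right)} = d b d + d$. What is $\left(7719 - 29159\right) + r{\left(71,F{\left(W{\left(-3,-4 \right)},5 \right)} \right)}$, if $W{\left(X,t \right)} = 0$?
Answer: $-21364$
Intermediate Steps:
$F{\left(b,d \right)} = d + b d^{2}$ ($F{\left(b,d \right)} = b d d + d = b d^{2} + d = d + b d^{2}$)
$r{\left(J,s \right)} = J + s$
$\left(7719 - 29159\right) + r{\left(71,F{\left(W{\left(-3,-4 \right)},5 \right)} \right)} = \left(7719 - 29159\right) + \left(71 + 5 \left(1 + 0 \cdot 5\right)\right) = -21440 + \left(71 + 5 \left(1 + 0\right)\right) = -21440 + \left(71 + 5 \cdot 1\right) = -21440 + \left(71 + 5\right) = -21440 + 76 = -21364$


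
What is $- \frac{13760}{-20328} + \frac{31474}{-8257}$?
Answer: $- \frac{65773394}{20981037} \approx -3.1349$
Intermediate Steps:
$- \frac{13760}{-20328} + \frac{31474}{-8257} = \left(-13760\right) \left(- \frac{1}{20328}\right) + 31474 \left(- \frac{1}{8257}\right) = \frac{1720}{2541} - \frac{31474}{8257} = - \frac{65773394}{20981037}$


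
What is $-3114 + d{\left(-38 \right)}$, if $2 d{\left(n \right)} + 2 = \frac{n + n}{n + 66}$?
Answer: $- \frac{43629}{14} \approx -3116.4$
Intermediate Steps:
$d{\left(n \right)} = -1 + \frac{n}{66 + n}$ ($d{\left(n \right)} = -1 + \frac{\left(n + n\right) \frac{1}{n + 66}}{2} = -1 + \frac{2 n \frac{1}{66 + n}}{2} = -1 + \frac{n}{66 + n}$)
$-3114 + d{\left(-38 \right)} = -3114 - \frac{66}{66 - 38} = -3114 - \frac{66}{28} = -3114 - \frac{33}{14} = - \frac{43629}{14}$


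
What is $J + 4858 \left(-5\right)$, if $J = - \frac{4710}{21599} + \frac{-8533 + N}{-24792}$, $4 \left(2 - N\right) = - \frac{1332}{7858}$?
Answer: $- \frac{102207435975421385}{4207820762064} \approx -24290.0$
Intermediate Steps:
$N = \frac{16049}{7858}$ ($N = 2 - \frac{\left(-1332\right) \frac{1}{7858}}{4} = 2 - - \frac{333}{7858} = 2 + \frac{333}{7858} = \frac{16049}{7858} \approx 2.0424$)
$J = \frac{530335113175}{4207820762064}$ ($J = - \frac{4710}{21599} + \frac{-8533 + \frac{16049}{7858}}{-24792} = \left(-4710\right) \frac{1}{21599} - - \frac{67036265}{194815536} = - \frac{4710}{21599} + \frac{67036265}{194815536} = \frac{530335113175}{4207820762064} \approx 0.12604$)
$J + 4858 \left(-5\right) = \frac{530335113175}{4207820762064} + 4858 \left(-5\right) = \frac{530335113175}{4207820762064} - 24290 = - \frac{102207435975421385}{4207820762064}$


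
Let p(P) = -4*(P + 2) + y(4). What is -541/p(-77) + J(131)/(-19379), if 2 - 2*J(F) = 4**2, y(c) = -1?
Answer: -10481946/5794321 ≈ -1.8090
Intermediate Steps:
p(P) = -9 - 4*P (p(P) = -4*(P + 2) - 1 = -4*(2 + P) - 1 = (-8 - 4*P) - 1 = -9 - 4*P)
J(F) = -7 (J(F) = 1 - 1/2*4**2 = 1 - 1/2*16 = 1 - 8 = -7)
-541/p(-77) + J(131)/(-19379) = -541/(-9 - 4*(-77)) - 7/(-19379) = -541/(-9 + 308) - 7*(-1/19379) = -541/299 + 7/19379 = -10481946/5794321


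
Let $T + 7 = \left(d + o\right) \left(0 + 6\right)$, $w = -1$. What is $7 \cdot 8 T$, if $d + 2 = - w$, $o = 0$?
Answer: $-728$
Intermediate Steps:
$d = -1$ ($d = -2 - -1 = -2 + 1 = -1$)
$T = -13$ ($T = -7 + \left(-1 + 0\right) \left(0 + 6\right) = -7 - 6 = -13$)
$7 \cdot 8 T = 7 \cdot 8 \left(-13\right) = 56 \left(-13\right) = -728$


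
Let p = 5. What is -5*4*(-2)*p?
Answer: 200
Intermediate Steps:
-5*4*(-2)*p = -5*4*(-2)*5 = -(-40)*5 = -5*(-40) = 200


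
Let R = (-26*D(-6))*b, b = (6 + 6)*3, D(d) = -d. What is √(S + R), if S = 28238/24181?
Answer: I*√3283108970698/24181 ≈ 74.932*I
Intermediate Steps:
S = 28238/24181 (S = 28238*(1/24181) = 28238/24181 ≈ 1.1678)
b = 36 (b = 12*3 = 36)
R = -5616 (R = -(-26)*(-6)*36 = -26*6*36 = -156*36 = -5616)
√(S + R) = √(28238/24181 - 5616) = √(-135772258/24181) = I*√3283108970698/24181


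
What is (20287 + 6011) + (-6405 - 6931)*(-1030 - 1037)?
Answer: 27591810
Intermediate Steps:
(20287 + 6011) + (-6405 - 6931)*(-1030 - 1037) = 26298 - 13336*(-2067) = 26298 + 27565512 = 27591810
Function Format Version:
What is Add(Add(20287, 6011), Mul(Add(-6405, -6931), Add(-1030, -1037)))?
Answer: 27591810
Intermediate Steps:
Add(Add(20287, 6011), Mul(Add(-6405, -6931), Add(-1030, -1037))) = Add(26298, Mul(-13336, -2067)) = Add(26298, 27565512) = 27591810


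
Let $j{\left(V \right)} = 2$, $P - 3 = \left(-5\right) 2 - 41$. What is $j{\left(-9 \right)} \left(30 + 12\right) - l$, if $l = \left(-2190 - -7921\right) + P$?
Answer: $-5599$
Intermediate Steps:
$P = -48$ ($P = 3 - 51 = -48$)
$l = 5683$ ($l = \left(-2190 - -7921\right) - 48 = \left(-2190 + 7921\right) - 48 = 5731 - 48 = 5683$)
$j{\left(-9 \right)} \left(30 + 12\right) - l = 2 \left(30 + 12\right) - 5683 = 2 \cdot 42 - 5683 = 84 - 5683 = -5599$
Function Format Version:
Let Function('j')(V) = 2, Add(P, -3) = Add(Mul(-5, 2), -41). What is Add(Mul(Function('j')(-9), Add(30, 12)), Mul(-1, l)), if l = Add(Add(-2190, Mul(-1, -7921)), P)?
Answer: -5599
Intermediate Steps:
P = -48 (P = Add(3, Add(Mul(-5, 2), -41)) = Add(3, Add(-10, -41)) = Add(3, -51) = -48)
l = 5683 (l = Add(Add(-2190, Mul(-1, -7921)), -48) = Add(Add(-2190, 7921), -48) = Add(5731, -48) = 5683)
Add(Mul(Function('j')(-9), Add(30, 12)), Mul(-1, l)) = Add(Mul(2, Add(30, 12)), Mul(-1, 5683)) = Add(Mul(2, 42), -5683) = Add(84, -5683) = -5599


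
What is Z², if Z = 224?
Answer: 50176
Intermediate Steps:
Z² = 224² = 50176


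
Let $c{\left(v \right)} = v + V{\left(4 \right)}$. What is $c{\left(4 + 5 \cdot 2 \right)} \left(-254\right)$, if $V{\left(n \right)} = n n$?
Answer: $-7620$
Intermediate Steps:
$V{\left(n \right)} = n^{2}$
$c{\left(v \right)} = 16 + v$ ($c{\left(v \right)} = v + 4^{2} = v + 16 = 16 + v$)
$c{\left(4 + 5 \cdot 2 \right)} \left(-254\right) = \left(16 + \left(4 + 5 \cdot 2\right)\right) \left(-254\right) = \left(16 + \left(4 + 10\right)\right) \left(-254\right) = \left(16 + 14\right) \left(-254\right) = 30 \left(-254\right) = -7620$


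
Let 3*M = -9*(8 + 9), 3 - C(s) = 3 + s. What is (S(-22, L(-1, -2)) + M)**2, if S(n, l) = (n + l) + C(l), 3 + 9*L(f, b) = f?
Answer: 5329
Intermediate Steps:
L(f, b) = -1/3 + f/9
C(s) = -s (C(s) = 3 - (3 + s) = 3 + (-3 - s) = -s)
M = -51 (M = (-9*(8 + 9))/3 = (-9*17)/3 = (1/3)*(-153) = -51)
S(n, l) = n (S(n, l) = (n + l) - l = (l + n) - l = n)
(S(-22, L(-1, -2)) + M)**2 = (-22 - 51)**2 = (-73)**2 = 5329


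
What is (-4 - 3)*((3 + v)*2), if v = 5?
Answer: -112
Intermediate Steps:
(-4 - 3)*((3 + v)*2) = (-4 - 3)*((3 + 5)*2) = -56*2 = -7*16 = -112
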